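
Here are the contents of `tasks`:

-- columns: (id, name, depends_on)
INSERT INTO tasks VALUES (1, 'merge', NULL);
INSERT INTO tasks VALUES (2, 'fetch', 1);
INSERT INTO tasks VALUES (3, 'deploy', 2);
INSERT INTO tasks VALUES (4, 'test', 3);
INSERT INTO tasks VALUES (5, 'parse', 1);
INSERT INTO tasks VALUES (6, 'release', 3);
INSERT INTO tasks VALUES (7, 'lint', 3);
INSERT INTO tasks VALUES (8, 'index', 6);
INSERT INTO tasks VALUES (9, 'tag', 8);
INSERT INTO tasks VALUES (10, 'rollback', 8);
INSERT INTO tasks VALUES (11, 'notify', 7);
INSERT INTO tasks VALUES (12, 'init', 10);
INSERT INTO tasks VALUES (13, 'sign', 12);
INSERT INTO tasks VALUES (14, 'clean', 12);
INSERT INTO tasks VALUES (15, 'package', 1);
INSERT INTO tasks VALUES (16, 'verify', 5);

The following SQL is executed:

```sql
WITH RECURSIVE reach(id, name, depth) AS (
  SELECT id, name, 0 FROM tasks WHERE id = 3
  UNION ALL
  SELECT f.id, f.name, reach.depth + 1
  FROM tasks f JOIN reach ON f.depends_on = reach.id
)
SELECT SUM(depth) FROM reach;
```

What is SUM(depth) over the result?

Base: id=3 (deploy) at depth 0.
Iteration 1: rows with depends_on in {3} -> test (id 4, depth 1), release (id 6, depth 1), lint (id 7, depth 1).
Iteration 2: rows with depends_on in {4,6,7} -> index (id 8, depth 2), notify (id 11, depth 2).
Iteration 3: rows with depends_on in {8,11} -> tag (id 9, depth 3), rollback (id 10, depth 3).
Iteration 4: rows with depends_on in {9,10} -> init (id 12, depth 4).
Iteration 5: rows with depends_on in {12} -> sign (id 13, depth 5), clean (id 14, depth 5).
Iteration 6: no rows with depends_on in {13,14}; recursion stops.
SUM(depth) = 0 + 1 + 1 + 1 + 2 + 2 + 3 + 3 + 4 + 5 + 5 = 27.

27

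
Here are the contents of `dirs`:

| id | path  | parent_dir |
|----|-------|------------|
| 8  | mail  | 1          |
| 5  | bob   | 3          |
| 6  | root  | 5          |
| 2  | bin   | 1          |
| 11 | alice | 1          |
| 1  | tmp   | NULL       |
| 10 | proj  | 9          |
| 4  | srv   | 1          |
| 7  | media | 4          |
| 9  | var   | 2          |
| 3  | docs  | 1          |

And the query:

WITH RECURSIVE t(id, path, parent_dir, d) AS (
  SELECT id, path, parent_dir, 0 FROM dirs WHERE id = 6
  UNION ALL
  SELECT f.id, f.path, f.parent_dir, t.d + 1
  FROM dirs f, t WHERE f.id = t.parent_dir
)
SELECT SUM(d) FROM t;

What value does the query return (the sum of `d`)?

6

Base: id=6 (root), parent_dir=5, d 0.
Iteration 1: join on id=5 -> bob (id 5, parent_dir=3, d 1).
Iteration 2: join on id=3 -> docs (id 3, parent_dir=1, d 2).
Iteration 3: join on id=1 -> tmp (id 1, parent_dir=NULL, d 3).
Iteration 4: parent_dir is NULL; no match; recursion stops.
SUM(d) = 0 + 1 + 2 + 3 = 6.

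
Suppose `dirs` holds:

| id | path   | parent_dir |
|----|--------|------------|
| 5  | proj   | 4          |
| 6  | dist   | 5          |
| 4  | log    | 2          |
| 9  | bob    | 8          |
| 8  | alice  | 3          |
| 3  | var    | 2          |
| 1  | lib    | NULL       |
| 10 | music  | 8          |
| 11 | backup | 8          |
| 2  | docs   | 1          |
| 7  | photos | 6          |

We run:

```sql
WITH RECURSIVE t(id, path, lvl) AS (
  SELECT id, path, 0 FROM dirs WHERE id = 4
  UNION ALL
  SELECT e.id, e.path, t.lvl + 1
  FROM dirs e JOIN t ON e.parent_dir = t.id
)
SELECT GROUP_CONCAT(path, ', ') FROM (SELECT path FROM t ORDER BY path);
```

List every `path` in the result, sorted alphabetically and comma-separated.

dist, log, photos, proj

Base: id=4 (log) at lvl 0.
Iteration 1: rows with parent_dir in {4} -> proj (id 5, lvl 1).
Iteration 2: rows with parent_dir in {5} -> dist (id 6, lvl 2).
Iteration 3: rows with parent_dir in {6} -> photos (id 7, lvl 3).
Iteration 4: no rows with parent_dir in {7}; recursion stops.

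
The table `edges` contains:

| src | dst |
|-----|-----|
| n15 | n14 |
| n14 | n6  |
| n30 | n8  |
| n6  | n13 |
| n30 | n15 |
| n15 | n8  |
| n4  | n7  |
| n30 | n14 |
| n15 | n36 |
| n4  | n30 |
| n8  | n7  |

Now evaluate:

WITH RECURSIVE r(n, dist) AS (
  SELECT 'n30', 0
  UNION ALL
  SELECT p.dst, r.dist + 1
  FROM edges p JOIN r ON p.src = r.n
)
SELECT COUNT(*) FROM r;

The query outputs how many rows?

Base: (n30, dist=0).
Iteration 1: edges from {n30} -> (n14, dist=1), (n15, dist=1), (n8, dist=1).
Iteration 2: edges from {n14,n15,n8} -> (n14, dist=2), (n36, dist=2), (n6, dist=2), (n7, dist=2), (n8, dist=2).
Iteration 3: edges from {n14,n36,n6,n7,n8} -> (n13, dist=3), (n6, dist=3), (n7, dist=3).
Iteration 4: edges from {n13,n6,n7} -> (n13, dist=4).
Iteration 5: no outgoing edges from {n13}; recursion stops.
Total rows emitted: 13.

13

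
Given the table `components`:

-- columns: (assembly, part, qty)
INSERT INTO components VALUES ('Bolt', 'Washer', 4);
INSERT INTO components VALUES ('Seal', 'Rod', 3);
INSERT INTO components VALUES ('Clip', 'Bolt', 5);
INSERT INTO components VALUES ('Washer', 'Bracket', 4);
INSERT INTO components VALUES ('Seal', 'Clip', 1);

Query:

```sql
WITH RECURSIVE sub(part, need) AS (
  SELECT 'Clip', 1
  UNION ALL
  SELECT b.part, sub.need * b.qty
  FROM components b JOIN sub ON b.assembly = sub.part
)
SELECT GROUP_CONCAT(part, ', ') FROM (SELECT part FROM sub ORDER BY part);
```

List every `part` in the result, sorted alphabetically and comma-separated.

Bolt, Bracket, Clip, Washer

Base: (Clip, need=1).
Iteration 1: components of {Clip} -> Bolt = 1*5 = 5.
Iteration 2: components of {Bolt} -> Washer = 5*4 = 20.
Iteration 3: components of {Washer} -> Bracket = 20*4 = 80.
Iteration 4: no further components; recursion stops.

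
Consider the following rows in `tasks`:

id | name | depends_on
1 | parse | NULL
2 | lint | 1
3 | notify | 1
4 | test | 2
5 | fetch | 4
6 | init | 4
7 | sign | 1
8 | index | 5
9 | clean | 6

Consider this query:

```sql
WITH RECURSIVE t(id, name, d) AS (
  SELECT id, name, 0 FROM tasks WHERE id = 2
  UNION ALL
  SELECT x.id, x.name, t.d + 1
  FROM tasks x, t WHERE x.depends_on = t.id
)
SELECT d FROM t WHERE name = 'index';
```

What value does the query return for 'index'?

3

Base: id=2 (lint) at d 0.
Iteration 1: rows with depends_on in {2} -> test (id 4, d 1).
Iteration 2: rows with depends_on in {4} -> fetch (id 5, d 2), init (id 6, d 2).
Iteration 3: rows with depends_on in {5,6} -> index (id 8, d 3), clean (id 9, d 3).
Iteration 4: no rows with depends_on in {8,9}; recursion stops.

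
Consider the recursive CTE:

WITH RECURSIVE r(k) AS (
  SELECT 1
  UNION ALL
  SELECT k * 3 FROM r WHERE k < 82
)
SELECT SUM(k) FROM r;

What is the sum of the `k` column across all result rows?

Base: k=1.
Iteration 1: 1 < 82 holds -> k = 1 * 3 = 3.
Iteration 2: 3 < 82 holds -> k = 3 * 3 = 9.
Iteration 3: 9 < 82 holds -> k = 9 * 3 = 27.
Iteration 4: 27 < 82 holds -> k = 27 * 3 = 81.
Iteration 5: 81 < 82 holds -> k = 81 * 3 = 243.
Iteration 6: 243 < 82 fails; recursion stops.
SUM(k) = 1 + 3 + 9 + 27 + 81 + 243 = 364.

364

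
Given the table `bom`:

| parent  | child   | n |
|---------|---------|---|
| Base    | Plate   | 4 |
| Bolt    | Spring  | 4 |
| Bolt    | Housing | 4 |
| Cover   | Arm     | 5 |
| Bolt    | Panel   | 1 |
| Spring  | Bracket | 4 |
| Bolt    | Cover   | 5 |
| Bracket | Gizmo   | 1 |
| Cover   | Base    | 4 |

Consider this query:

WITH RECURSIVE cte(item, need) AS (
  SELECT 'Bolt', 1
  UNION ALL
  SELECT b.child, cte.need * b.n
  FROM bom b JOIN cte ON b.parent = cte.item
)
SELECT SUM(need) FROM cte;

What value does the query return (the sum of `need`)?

Base: (Bolt, need=1).
Iteration 1: components of {Bolt} -> Cover = 1*5 = 5, Housing = 1*4 = 4, Panel = 1*1 = 1, Spring = 1*4 = 4.
Iteration 2: components of {Cover,Housing,Panel,Spring} -> Arm = 5*5 = 25, Base = 5*4 = 20, Bracket = 4*4 = 16.
Iteration 3: components of {Arm,Base,Bracket} -> Gizmo = 16*1 = 16, Plate = 20*4 = 80.
Iteration 4: no further components; recursion stops.
SUM(need) = 1 + 1 + 5 + 4 + 4 + 20 + 25 + 16 + 80 + 16 = 172.

172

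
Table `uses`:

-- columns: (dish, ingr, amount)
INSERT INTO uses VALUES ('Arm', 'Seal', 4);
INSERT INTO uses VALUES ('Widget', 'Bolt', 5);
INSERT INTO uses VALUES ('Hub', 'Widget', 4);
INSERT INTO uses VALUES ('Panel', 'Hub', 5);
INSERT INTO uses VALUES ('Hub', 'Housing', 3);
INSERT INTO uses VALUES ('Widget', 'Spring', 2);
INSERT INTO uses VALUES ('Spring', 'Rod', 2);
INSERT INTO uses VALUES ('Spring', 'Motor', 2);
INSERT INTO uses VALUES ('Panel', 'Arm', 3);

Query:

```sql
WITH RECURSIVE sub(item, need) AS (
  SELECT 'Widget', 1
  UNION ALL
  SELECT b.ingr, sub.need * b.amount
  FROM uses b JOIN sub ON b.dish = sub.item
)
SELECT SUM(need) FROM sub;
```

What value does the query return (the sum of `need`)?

16

Base: (Widget, need=1).
Iteration 1: components of {Widget} -> Bolt = 1*5 = 5, Spring = 1*2 = 2.
Iteration 2: components of {Bolt,Spring} -> Motor = 2*2 = 4, Rod = 2*2 = 4.
Iteration 3: no further components; recursion stops.
SUM(need) = 1 + 2 + 5 + 4 + 4 = 16.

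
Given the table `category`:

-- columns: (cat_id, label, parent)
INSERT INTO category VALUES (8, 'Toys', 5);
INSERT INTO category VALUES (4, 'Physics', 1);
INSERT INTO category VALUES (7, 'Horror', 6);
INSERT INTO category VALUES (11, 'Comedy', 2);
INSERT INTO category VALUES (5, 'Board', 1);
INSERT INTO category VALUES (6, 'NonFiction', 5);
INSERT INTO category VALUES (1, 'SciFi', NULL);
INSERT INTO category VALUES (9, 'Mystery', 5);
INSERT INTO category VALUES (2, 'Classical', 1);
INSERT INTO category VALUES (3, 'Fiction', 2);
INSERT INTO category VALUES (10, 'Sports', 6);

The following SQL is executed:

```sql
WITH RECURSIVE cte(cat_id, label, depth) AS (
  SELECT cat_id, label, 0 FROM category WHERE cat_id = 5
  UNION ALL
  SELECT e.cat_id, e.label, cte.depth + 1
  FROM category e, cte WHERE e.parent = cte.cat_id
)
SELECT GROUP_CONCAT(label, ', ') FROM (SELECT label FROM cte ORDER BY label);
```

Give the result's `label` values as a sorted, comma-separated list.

Base: cat_id=5 (Board) at depth 0.
Iteration 1: rows with parent in {5} -> NonFiction (id 6, depth 1), Toys (id 8, depth 1), Mystery (id 9, depth 1).
Iteration 2: rows with parent in {6,8,9} -> Horror (id 7, depth 2), Sports (id 10, depth 2).
Iteration 3: no rows with parent in {7,10}; recursion stops.

Board, Horror, Mystery, NonFiction, Sports, Toys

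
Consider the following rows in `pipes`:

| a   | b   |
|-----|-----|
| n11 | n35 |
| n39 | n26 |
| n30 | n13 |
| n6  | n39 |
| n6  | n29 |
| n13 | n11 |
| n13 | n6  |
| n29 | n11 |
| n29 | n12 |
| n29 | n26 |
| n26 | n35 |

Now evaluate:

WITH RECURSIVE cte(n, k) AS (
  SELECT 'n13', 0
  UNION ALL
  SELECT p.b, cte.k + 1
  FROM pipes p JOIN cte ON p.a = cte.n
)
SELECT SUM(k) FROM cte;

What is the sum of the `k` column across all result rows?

32

Base: (n13, k=0).
Iteration 1: edges from {n13} -> (n11, k=1), (n6, k=1).
Iteration 2: edges from {n11,n6} -> (n29, k=2), (n35, k=2), (n39, k=2).
Iteration 3: edges from {n29,n35,n39} -> (n11, k=3), (n12, k=3), (n26, k=3) x2. [UNION ALL keeps all 4 new rows, including repeats]
Iteration 4: edges from {n11,n12,n26} -> (n35, k=4) x3. [UNION ALL keeps all 3 new rows, including repeats]
Iteration 5: no outgoing edges from {n35}; recursion stops.
SUM(k) = 0 + 1 + 1 + 2 + 2 + 2 + 3 + 3 + 3 + 3 + 4 + 4 + 4 = 32.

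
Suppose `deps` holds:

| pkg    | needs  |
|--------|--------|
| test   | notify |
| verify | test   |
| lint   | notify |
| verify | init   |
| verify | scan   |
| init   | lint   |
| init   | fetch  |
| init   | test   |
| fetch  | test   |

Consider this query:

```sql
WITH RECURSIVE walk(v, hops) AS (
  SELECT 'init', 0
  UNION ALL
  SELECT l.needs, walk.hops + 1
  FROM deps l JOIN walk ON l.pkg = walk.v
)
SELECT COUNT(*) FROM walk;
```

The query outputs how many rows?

Base: (init, hops=0).
Iteration 1: edges from {init} -> (fetch, hops=1), (lint, hops=1), (test, hops=1).
Iteration 2: edges from {fetch,lint,test} -> (notify, hops=2) x2, (test, hops=2). [UNION ALL keeps all 3 new rows, including repeats]
Iteration 3: edges from {notify,test} -> (notify, hops=3).
Iteration 4: no outgoing edges from {notify}; recursion stops.
Total rows emitted: 8.

8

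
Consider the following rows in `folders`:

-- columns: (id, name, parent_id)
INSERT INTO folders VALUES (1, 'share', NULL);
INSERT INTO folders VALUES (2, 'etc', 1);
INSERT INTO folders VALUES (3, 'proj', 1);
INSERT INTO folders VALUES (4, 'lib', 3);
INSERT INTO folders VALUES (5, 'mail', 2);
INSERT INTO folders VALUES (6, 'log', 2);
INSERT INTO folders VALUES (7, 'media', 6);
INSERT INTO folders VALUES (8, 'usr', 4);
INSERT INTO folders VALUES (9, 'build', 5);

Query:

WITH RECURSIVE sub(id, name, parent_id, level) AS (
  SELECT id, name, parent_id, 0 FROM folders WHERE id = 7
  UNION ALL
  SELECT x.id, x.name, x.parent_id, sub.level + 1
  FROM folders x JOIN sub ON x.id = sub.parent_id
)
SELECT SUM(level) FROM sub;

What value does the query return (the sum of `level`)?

Base: id=7 (media), parent_id=6, level 0.
Iteration 1: join on id=6 -> log (id 6, parent_id=2, level 1).
Iteration 2: join on id=2 -> etc (id 2, parent_id=1, level 2).
Iteration 3: join on id=1 -> share (id 1, parent_id=NULL, level 3).
Iteration 4: parent_id is NULL; no match; recursion stops.
SUM(level) = 0 + 1 + 2 + 3 = 6.

6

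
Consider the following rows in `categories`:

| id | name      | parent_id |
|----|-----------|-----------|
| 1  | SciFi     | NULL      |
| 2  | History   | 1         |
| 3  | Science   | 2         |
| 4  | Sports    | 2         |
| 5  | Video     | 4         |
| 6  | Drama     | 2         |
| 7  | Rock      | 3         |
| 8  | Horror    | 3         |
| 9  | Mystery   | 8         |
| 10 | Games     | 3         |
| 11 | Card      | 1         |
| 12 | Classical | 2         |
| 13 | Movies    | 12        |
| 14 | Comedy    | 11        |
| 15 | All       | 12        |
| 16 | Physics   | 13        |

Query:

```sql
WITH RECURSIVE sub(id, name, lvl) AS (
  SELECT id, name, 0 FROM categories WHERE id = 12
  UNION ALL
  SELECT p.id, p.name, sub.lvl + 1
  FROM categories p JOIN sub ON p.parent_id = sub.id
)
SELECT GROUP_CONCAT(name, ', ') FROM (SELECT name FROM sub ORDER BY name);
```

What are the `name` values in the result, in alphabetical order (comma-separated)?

Base: id=12 (Classical) at lvl 0.
Iteration 1: rows with parent_id in {12} -> Movies (id 13, lvl 1), All (id 15, lvl 1).
Iteration 2: rows with parent_id in {13,15} -> Physics (id 16, lvl 2).
Iteration 3: no rows with parent_id in {16}; recursion stops.

All, Classical, Movies, Physics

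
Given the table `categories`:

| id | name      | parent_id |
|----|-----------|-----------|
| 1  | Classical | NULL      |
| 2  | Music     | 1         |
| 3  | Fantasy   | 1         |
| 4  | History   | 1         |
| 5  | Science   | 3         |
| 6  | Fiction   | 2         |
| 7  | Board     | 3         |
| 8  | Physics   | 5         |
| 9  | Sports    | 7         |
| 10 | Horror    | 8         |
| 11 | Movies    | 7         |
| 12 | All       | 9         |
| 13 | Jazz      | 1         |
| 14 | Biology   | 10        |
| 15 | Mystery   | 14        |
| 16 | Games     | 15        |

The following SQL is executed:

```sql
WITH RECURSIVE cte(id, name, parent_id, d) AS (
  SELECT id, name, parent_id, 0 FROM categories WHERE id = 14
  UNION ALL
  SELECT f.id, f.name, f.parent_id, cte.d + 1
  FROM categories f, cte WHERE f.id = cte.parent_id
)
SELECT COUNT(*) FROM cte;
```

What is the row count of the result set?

Base: id=14 (Biology), parent_id=10, d 0.
Iteration 1: join on id=10 -> Horror (id 10, parent_id=8, d 1).
Iteration 2: join on id=8 -> Physics (id 8, parent_id=5, d 2).
Iteration 3: join on id=5 -> Science (id 5, parent_id=3, d 3).
Iteration 4: join on id=3 -> Fantasy (id 3, parent_id=1, d 4).
Iteration 5: join on id=1 -> Classical (id 1, parent_id=NULL, d 5).
Iteration 6: parent_id is NULL; no match; recursion stops.
Total rows emitted: 6.

6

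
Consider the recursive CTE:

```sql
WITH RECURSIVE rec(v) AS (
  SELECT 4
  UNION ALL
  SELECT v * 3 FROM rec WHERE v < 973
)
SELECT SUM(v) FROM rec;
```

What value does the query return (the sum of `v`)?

4372

Base: v=4.
Iteration 1: 4 < 973 holds -> v = 4 * 3 = 12.
Iteration 2: 12 < 973 holds -> v = 12 * 3 = 36.
Iteration 3: 36 < 973 holds -> v = 36 * 3 = 108.
Iteration 4: 108 < 973 holds -> v = 108 * 3 = 324.
Iteration 5: 324 < 973 holds -> v = 324 * 3 = 972.
Iteration 6: 972 < 973 holds -> v = 972 * 3 = 2916.
Iteration 7: 2916 < 973 fails; recursion stops.
SUM(v) = 4 + 12 + 36 + 108 + 324 + 972 + 2916 = 4372.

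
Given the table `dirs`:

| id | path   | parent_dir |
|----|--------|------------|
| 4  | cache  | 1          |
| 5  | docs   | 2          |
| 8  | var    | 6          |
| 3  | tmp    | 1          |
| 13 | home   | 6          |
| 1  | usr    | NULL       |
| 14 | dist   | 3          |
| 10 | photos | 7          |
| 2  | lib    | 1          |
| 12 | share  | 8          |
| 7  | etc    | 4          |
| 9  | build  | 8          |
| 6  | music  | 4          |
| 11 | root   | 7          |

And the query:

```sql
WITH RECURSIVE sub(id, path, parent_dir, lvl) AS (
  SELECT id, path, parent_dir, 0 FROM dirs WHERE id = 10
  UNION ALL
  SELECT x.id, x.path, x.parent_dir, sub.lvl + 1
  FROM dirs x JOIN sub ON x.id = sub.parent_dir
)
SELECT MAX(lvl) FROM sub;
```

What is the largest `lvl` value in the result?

3

Base: id=10 (photos), parent_dir=7, lvl 0.
Iteration 1: join on id=7 -> etc (id 7, parent_dir=4, lvl 1).
Iteration 2: join on id=4 -> cache (id 4, parent_dir=1, lvl 2).
Iteration 3: join on id=1 -> usr (id 1, parent_dir=NULL, lvl 3).
Iteration 4: parent_dir is NULL; no match; recursion stops.
lvl values: 0, 1, 2, 3; the maximum is 3.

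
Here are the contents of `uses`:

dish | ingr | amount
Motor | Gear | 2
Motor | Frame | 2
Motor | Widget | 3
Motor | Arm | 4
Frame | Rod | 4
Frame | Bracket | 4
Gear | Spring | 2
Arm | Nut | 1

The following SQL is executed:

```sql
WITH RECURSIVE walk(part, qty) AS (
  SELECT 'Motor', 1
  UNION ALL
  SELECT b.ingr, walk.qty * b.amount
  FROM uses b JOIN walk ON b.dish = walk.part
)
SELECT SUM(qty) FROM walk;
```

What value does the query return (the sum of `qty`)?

36

Base: (Motor, qty=1).
Iteration 1: components of {Motor} -> Arm = 1*4 = 4, Frame = 1*2 = 2, Gear = 1*2 = 2, Widget = 1*3 = 3.
Iteration 2: components of {Arm,Frame,Gear,Widget} -> Bracket = 2*4 = 8, Nut = 4*1 = 4, Rod = 2*4 = 8, Spring = 2*2 = 4.
Iteration 3: no further components; recursion stops.
SUM(qty) = 1 + 2 + 2 + 3 + 4 + 4 + 8 + 8 + 4 = 36.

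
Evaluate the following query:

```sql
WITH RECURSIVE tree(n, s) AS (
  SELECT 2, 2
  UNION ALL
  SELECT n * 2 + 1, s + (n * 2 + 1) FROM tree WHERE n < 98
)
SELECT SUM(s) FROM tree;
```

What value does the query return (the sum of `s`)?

713

Base: n=2, s=2.
Iteration 1: 2 < 98 holds -> n = 2 * 2 + 1 = 5, s = 2 + 5 = 7.
Iteration 2: 5 < 98 holds -> n = 5 * 2 + 1 = 11, s = 7 + 11 = 18.
Iteration 3: 11 < 98 holds -> n = 11 * 2 + 1 = 23, s = 18 + 23 = 41.
Iteration 4: 23 < 98 holds -> n = 23 * 2 + 1 = 47, s = 41 + 47 = 88.
Iteration 5: 47 < 98 holds -> n = 47 * 2 + 1 = 95, s = 88 + 95 = 183.
Iteration 6: 95 < 98 holds -> n = 95 * 2 + 1 = 191, s = 183 + 191 = 374.
Iteration 7: 191 < 98 fails; recursion stops.
SUM(s) = 2 + 7 + 18 + 41 + 88 + 183 + 374 = 713.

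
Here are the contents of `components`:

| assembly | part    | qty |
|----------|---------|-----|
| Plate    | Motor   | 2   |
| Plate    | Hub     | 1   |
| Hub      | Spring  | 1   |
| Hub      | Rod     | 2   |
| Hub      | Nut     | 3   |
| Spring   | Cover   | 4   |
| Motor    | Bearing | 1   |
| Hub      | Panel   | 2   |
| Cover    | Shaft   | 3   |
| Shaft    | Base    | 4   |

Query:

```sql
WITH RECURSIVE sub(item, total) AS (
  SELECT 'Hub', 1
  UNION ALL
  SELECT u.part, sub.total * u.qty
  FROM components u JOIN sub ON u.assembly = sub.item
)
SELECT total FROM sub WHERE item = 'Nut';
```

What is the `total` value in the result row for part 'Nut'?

Base: (Hub, total=1).
Iteration 1: components of {Hub} -> Nut = 1*3 = 3, Panel = 1*2 = 2, Rod = 1*2 = 2, Spring = 1*1 = 1.
Iteration 2: components of {Nut,Panel,Rod,Spring} -> Cover = 1*4 = 4.
Iteration 3: components of {Cover} -> Shaft = 4*3 = 12.
Iteration 4: components of {Shaft} -> Base = 12*4 = 48.
Iteration 5: no further components; recursion stops.

3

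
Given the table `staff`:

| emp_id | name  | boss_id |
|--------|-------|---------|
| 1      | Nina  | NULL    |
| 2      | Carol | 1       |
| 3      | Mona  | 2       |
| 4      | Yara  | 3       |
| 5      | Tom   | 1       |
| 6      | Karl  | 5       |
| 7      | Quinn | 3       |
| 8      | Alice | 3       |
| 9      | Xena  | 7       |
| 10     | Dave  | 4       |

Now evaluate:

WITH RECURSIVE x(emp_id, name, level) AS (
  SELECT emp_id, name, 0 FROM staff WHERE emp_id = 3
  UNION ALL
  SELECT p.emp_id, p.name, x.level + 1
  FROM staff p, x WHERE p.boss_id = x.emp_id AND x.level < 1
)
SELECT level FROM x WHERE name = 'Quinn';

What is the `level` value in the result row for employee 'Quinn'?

Base: emp_id=3 (Mona) at level 0.
Iteration 1: rows with boss_id in {3} -> Yara (id 4, level 1), Quinn (id 7, level 1), Alice (id 8, level 1).
Iteration 2: level < 1 fails for all current rows; recursion stops.

1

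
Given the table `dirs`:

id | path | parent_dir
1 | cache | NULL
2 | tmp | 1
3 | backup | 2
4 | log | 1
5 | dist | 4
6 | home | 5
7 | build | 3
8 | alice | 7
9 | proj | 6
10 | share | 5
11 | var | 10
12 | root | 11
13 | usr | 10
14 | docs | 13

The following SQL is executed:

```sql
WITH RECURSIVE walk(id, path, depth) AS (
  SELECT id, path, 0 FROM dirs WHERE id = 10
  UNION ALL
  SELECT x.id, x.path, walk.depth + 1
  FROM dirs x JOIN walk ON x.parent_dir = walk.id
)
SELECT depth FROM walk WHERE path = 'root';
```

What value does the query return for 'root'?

Base: id=10 (share) at depth 0.
Iteration 1: rows with parent_dir in {10} -> var (id 11, depth 1), usr (id 13, depth 1).
Iteration 2: rows with parent_dir in {11,13} -> root (id 12, depth 2), docs (id 14, depth 2).
Iteration 3: no rows with parent_dir in {12,14}; recursion stops.

2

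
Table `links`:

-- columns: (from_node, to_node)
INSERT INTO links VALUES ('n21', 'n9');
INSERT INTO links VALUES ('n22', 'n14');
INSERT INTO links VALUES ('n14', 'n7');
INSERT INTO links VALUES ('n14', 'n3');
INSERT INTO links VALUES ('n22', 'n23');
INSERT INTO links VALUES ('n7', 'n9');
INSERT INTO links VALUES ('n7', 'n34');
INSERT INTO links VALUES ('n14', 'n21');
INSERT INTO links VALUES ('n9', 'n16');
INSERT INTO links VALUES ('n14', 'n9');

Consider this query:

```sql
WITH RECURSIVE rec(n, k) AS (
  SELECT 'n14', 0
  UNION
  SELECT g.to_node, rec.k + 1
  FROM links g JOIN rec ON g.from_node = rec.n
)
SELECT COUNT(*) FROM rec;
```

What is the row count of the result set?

9

Base: (n14, k=0).
Iteration 1: edges from {n14} -> (n21, k=1), (n3, k=1), (n7, k=1), (n9, k=1).
Iteration 2: edges from {n21,n3,n7,n9} -> (n16, k=2), (n34, k=2), (n9, k=2). [UNION drops 1 duplicate row(s)]
Iteration 3: edges from {n16,n34,n9} -> (n16, k=3).
Iteration 4: no outgoing edges from {n16}; recursion stops.
Total rows emitted: 9.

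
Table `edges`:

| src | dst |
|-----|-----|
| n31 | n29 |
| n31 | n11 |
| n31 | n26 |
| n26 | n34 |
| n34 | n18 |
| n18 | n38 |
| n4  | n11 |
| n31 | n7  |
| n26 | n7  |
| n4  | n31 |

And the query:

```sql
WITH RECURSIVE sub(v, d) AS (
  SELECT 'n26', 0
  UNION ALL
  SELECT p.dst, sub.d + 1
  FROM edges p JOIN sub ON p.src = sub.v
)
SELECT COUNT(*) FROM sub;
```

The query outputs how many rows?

Base: (n26, d=0).
Iteration 1: edges from {n26} -> (n34, d=1), (n7, d=1).
Iteration 2: edges from {n34,n7} -> (n18, d=2).
Iteration 3: edges from {n18} -> (n38, d=3).
Iteration 4: no outgoing edges from {n38}; recursion stops.
Total rows emitted: 5.

5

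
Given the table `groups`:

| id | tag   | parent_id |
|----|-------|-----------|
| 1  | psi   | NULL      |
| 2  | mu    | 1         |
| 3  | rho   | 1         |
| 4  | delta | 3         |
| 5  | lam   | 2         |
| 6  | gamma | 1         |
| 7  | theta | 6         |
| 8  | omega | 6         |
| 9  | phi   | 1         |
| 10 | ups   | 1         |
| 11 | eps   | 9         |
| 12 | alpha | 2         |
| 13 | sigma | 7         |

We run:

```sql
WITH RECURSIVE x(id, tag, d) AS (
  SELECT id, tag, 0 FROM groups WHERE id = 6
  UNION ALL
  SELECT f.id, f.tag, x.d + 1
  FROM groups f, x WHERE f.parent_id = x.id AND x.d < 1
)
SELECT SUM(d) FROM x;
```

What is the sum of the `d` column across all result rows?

2

Base: id=6 (gamma) at d 0.
Iteration 1: rows with parent_id in {6} -> theta (id 7, d 1), omega (id 8, d 1).
Iteration 2: d < 1 fails for all current rows; recursion stops.
SUM(d) = 0 + 1 + 1 = 2.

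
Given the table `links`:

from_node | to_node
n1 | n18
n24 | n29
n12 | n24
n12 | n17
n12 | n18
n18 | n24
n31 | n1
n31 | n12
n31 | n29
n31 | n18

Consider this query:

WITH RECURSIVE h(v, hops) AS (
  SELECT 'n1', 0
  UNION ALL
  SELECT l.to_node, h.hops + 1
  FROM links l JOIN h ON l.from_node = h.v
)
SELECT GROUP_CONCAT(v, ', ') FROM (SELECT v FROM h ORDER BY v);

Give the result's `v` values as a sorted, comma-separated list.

n1, n18, n24, n29

Base: (n1, hops=0).
Iteration 1: edges from {n1} -> (n18, hops=1).
Iteration 2: edges from {n18} -> (n24, hops=2).
Iteration 3: edges from {n24} -> (n29, hops=3).
Iteration 4: no outgoing edges from {n29}; recursion stops.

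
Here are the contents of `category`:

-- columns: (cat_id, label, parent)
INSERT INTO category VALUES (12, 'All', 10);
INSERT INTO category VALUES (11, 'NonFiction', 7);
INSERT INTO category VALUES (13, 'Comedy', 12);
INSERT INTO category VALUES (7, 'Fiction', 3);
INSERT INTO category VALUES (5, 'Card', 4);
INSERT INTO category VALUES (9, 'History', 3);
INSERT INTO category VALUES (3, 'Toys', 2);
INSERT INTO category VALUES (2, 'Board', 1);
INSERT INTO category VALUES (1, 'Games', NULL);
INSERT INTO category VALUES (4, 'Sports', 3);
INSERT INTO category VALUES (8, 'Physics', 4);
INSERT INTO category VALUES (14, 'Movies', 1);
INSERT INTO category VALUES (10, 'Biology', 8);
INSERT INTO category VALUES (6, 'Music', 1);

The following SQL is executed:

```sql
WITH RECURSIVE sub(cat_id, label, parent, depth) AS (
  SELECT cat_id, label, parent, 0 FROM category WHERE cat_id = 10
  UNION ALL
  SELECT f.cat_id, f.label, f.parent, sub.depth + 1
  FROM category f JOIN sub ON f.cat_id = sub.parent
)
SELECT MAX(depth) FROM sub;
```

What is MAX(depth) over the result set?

Base: cat_id=10 (Biology), parent=8, depth 0.
Iteration 1: join on cat_id=8 -> Physics (id 8, parent=4, depth 1).
Iteration 2: join on cat_id=4 -> Sports (id 4, parent=3, depth 2).
Iteration 3: join on cat_id=3 -> Toys (id 3, parent=2, depth 3).
Iteration 4: join on cat_id=2 -> Board (id 2, parent=1, depth 4).
Iteration 5: join on cat_id=1 -> Games (id 1, parent=NULL, depth 5).
Iteration 6: parent is NULL; no match; recursion stops.
depth values: 0, 1, 2, 3, 4, 5; the maximum is 5.

5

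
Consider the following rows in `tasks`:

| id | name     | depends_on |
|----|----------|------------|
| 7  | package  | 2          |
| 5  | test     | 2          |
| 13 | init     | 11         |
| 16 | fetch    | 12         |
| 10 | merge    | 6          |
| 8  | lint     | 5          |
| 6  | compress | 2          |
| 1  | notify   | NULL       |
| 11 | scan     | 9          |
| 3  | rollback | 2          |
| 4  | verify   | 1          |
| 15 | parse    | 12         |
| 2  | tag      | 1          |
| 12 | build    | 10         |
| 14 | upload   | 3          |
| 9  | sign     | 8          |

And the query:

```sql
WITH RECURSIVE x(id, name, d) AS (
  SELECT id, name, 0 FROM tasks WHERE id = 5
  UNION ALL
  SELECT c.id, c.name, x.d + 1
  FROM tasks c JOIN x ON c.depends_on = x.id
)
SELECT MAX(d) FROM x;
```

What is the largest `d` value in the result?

4

Base: id=5 (test) at d 0.
Iteration 1: rows with depends_on in {5} -> lint (id 8, d 1).
Iteration 2: rows with depends_on in {8} -> sign (id 9, d 2).
Iteration 3: rows with depends_on in {9} -> scan (id 11, d 3).
Iteration 4: rows with depends_on in {11} -> init (id 13, d 4).
Iteration 5: no rows with depends_on in {13}; recursion stops.
d values: 0, 1, 2, 3, 4; the maximum is 4.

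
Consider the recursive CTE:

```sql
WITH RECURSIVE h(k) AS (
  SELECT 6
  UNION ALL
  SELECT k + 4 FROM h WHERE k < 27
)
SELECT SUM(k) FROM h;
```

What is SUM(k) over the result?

Base: k=6.
Iteration 1: 6 < 27 holds -> k = 6 + 4 = 10.
Iteration 2: 10 < 27 holds -> k = 10 + 4 = 14.
Iteration 3: 14 < 27 holds -> k = 14 + 4 = 18.
Iteration 4: 18 < 27 holds -> k = 18 + 4 = 22.
Iteration 5: 22 < 27 holds -> k = 22 + 4 = 26.
Iteration 6: 26 < 27 holds -> k = 26 + 4 = 30.
Iteration 7: 30 < 27 fails; recursion stops.
SUM(k) = 6 + 10 + 14 + 18 + 22 + 26 + 30 = 126.

126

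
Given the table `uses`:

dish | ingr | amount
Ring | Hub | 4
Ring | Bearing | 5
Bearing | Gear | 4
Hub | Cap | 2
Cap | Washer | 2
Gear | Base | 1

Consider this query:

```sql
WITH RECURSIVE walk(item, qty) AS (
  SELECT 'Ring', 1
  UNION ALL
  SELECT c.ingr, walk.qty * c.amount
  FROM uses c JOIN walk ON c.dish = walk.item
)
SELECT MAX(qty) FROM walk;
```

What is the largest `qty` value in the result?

20

Base: (Ring, qty=1).
Iteration 1: components of {Ring} -> Bearing = 1*5 = 5, Hub = 1*4 = 4.
Iteration 2: components of {Bearing,Hub} -> Cap = 4*2 = 8, Gear = 5*4 = 20.
Iteration 3: components of {Cap,Gear} -> Base = 20*1 = 20, Washer = 8*2 = 16.
Iteration 4: no further components; recursion stops.
qty values: 1, 4, 5, 8, 20, 16, 20; the maximum is 20.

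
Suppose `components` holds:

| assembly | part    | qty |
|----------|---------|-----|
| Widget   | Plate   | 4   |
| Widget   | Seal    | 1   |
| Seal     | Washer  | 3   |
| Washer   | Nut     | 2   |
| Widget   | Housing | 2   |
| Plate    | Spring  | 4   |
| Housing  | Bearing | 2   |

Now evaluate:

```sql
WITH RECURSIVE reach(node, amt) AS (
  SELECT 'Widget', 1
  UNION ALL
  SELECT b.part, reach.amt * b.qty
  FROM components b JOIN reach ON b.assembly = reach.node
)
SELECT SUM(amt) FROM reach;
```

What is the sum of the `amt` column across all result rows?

37

Base: (Widget, amt=1).
Iteration 1: components of {Widget} -> Housing = 1*2 = 2, Plate = 1*4 = 4, Seal = 1*1 = 1.
Iteration 2: components of {Housing,Plate,Seal} -> Bearing = 2*2 = 4, Spring = 4*4 = 16, Washer = 1*3 = 3.
Iteration 3: components of {Bearing,Spring,Washer} -> Nut = 3*2 = 6.
Iteration 4: no further components; recursion stops.
SUM(amt) = 1 + 4 + 1 + 2 + 16 + 3 + 4 + 6 = 37.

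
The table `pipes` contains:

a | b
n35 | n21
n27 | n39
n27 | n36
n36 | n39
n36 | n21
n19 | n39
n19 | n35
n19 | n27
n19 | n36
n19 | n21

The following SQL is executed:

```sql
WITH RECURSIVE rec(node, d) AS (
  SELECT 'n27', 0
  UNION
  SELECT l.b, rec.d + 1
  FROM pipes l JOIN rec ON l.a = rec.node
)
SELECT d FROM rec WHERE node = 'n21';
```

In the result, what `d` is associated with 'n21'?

Base: (n27, d=0).
Iteration 1: edges from {n27} -> (n36, d=1), (n39, d=1).
Iteration 2: edges from {n36,n39} -> (n21, d=2), (n39, d=2).
Iteration 3: no outgoing edges from {n21,n39}; recursion stops.

2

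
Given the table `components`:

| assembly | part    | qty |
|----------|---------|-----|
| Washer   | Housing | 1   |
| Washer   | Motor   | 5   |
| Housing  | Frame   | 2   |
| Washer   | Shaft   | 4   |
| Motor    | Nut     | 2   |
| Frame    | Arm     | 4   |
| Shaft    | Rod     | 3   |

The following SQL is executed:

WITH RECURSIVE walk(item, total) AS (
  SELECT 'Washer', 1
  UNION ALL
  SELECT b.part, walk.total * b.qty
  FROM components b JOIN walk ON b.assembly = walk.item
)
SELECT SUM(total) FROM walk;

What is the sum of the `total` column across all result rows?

Base: (Washer, total=1).
Iteration 1: components of {Washer} -> Housing = 1*1 = 1, Motor = 1*5 = 5, Shaft = 1*4 = 4.
Iteration 2: components of {Housing,Motor,Shaft} -> Frame = 1*2 = 2, Nut = 5*2 = 10, Rod = 4*3 = 12.
Iteration 3: components of {Frame,Nut,Rod} -> Arm = 2*4 = 8.
Iteration 4: no further components; recursion stops.
SUM(total) = 1 + 1 + 5 + 4 + 2 + 10 + 12 + 8 = 43.

43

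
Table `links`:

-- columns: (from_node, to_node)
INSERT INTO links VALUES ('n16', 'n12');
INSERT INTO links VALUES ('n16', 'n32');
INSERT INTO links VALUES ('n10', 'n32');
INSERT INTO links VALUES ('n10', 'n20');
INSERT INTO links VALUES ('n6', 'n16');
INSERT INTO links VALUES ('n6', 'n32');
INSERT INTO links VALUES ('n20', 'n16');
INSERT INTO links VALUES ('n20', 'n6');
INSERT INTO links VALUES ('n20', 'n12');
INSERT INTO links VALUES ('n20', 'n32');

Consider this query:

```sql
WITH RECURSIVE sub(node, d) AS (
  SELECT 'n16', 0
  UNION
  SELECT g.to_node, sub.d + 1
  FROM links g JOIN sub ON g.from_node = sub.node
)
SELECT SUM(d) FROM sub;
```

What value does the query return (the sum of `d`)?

2

Base: (n16, d=0).
Iteration 1: edges from {n16} -> (n12, d=1), (n32, d=1).
Iteration 2: no outgoing edges from {n12,n32}; recursion stops.
SUM(d) = 0 + 1 + 1 = 2.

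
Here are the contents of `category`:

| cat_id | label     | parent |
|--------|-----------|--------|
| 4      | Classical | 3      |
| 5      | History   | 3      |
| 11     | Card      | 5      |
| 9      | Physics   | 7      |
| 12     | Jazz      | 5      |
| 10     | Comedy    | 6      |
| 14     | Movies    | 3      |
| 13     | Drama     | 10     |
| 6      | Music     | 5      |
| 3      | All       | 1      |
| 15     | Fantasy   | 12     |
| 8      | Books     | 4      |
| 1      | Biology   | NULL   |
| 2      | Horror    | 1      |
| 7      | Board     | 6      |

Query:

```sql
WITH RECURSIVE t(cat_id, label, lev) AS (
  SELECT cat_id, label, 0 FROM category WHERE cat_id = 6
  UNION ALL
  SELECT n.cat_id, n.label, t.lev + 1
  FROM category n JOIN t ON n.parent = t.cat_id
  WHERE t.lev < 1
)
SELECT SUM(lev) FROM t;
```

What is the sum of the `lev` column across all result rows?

2

Base: cat_id=6 (Music) at lev 0.
Iteration 1: rows with parent in {6} -> Board (id 7, lev 1), Comedy (id 10, lev 1).
Iteration 2: lev < 1 fails for all current rows; recursion stops.
SUM(lev) = 0 + 1 + 1 = 2.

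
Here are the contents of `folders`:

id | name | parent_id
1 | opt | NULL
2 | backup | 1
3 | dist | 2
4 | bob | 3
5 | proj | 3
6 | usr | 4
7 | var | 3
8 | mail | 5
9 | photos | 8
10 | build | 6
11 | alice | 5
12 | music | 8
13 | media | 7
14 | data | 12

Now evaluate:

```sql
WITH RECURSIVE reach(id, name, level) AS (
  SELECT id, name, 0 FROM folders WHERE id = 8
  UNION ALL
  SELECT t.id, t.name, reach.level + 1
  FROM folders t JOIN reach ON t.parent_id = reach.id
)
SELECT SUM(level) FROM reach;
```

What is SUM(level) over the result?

Base: id=8 (mail) at level 0.
Iteration 1: rows with parent_id in {8} -> photos (id 9, level 1), music (id 12, level 1).
Iteration 2: rows with parent_id in {9,12} -> data (id 14, level 2).
Iteration 3: no rows with parent_id in {14}; recursion stops.
SUM(level) = 0 + 1 + 1 + 2 = 4.

4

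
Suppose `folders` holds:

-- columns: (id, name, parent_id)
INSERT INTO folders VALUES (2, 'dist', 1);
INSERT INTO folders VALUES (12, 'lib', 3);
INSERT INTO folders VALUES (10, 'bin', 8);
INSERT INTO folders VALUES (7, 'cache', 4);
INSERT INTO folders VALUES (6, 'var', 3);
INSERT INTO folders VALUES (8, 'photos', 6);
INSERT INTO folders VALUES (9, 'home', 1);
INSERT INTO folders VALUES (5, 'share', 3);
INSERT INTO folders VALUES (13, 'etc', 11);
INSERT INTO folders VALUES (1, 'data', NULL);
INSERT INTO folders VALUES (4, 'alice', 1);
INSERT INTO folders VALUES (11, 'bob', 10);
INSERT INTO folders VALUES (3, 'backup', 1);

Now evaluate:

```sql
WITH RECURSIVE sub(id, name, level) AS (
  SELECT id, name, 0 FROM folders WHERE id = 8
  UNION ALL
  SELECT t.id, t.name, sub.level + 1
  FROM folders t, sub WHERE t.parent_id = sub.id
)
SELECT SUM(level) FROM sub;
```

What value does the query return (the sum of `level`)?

6

Base: id=8 (photos) at level 0.
Iteration 1: rows with parent_id in {8} -> bin (id 10, level 1).
Iteration 2: rows with parent_id in {10} -> bob (id 11, level 2).
Iteration 3: rows with parent_id in {11} -> etc (id 13, level 3).
Iteration 4: no rows with parent_id in {13}; recursion stops.
SUM(level) = 0 + 1 + 2 + 3 = 6.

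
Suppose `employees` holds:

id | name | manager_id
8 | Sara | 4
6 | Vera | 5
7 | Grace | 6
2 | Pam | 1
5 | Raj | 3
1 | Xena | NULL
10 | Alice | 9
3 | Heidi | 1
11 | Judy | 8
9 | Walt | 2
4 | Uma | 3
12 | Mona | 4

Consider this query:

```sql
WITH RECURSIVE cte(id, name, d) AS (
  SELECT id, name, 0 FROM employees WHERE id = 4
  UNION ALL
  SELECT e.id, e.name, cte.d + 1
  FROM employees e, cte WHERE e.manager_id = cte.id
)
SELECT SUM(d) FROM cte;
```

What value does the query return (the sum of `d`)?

4

Base: id=4 (Uma) at d 0.
Iteration 1: rows with manager_id in {4} -> Sara (id 8, d 1), Mona (id 12, d 1).
Iteration 2: rows with manager_id in {8,12} -> Judy (id 11, d 2).
Iteration 3: no rows with manager_id in {11}; recursion stops.
SUM(d) = 0 + 1 + 1 + 2 = 4.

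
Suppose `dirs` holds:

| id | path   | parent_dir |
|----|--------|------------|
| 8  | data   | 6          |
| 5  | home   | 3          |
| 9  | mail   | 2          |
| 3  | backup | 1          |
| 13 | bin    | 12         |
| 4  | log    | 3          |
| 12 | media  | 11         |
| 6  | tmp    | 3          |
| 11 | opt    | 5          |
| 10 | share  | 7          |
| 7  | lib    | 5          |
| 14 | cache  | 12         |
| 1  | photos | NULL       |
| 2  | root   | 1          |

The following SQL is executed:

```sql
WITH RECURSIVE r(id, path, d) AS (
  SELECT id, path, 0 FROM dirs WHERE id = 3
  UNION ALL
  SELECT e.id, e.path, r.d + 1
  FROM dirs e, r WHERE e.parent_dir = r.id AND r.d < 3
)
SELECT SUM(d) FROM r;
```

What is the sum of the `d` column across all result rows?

Base: id=3 (backup) at d 0.
Iteration 1: rows with parent_dir in {3} -> log (id 4, d 1), home (id 5, d 1), tmp (id 6, d 1).
Iteration 2: rows with parent_dir in {4,5,6} -> lib (id 7, d 2), data (id 8, d 2), opt (id 11, d 2).
Iteration 3: rows with parent_dir in {7,8,11} -> share (id 10, d 3), media (id 12, d 3).
Iteration 4: d < 3 fails for all current rows; recursion stops.
SUM(d) = 0 + 1 + 1 + 1 + 2 + 2 + 2 + 3 + 3 = 15.

15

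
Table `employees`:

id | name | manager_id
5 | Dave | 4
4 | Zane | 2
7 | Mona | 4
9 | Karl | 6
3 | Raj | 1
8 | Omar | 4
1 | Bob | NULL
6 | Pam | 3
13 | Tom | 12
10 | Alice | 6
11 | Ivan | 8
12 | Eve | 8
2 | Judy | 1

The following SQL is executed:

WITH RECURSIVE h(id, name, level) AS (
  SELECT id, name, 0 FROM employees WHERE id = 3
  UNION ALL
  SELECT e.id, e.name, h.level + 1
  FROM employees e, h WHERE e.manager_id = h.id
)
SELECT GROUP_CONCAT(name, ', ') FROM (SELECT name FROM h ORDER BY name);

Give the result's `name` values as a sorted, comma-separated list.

Alice, Karl, Pam, Raj

Base: id=3 (Raj) at level 0.
Iteration 1: rows with manager_id in {3} -> Pam (id 6, level 1).
Iteration 2: rows with manager_id in {6} -> Karl (id 9, level 2), Alice (id 10, level 2).
Iteration 3: no rows with manager_id in {9,10}; recursion stops.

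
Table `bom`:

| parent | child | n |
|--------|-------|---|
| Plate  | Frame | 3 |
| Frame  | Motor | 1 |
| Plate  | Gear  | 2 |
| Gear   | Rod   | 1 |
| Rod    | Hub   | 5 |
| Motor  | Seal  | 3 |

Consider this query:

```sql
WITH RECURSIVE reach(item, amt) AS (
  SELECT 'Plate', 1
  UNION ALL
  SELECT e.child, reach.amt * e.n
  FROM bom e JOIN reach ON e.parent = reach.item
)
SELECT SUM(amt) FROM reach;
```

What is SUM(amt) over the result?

30

Base: (Plate, amt=1).
Iteration 1: components of {Plate} -> Frame = 1*3 = 3, Gear = 1*2 = 2.
Iteration 2: components of {Frame,Gear} -> Motor = 3*1 = 3, Rod = 2*1 = 2.
Iteration 3: components of {Motor,Rod} -> Hub = 2*5 = 10, Seal = 3*3 = 9.
Iteration 4: no further components; recursion stops.
SUM(amt) = 1 + 3 + 2 + 3 + 2 + 9 + 10 = 30.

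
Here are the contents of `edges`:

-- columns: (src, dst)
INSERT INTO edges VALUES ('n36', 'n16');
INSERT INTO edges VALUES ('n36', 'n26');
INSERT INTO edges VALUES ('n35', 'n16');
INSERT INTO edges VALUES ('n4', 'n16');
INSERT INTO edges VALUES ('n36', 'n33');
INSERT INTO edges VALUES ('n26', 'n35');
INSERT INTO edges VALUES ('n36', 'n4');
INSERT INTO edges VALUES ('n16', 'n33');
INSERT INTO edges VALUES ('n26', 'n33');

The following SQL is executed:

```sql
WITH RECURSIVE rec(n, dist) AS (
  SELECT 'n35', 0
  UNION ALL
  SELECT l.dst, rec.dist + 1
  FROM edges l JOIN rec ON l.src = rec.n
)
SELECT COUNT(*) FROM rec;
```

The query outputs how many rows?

3

Base: (n35, dist=0).
Iteration 1: edges from {n35} -> (n16, dist=1).
Iteration 2: edges from {n16} -> (n33, dist=2).
Iteration 3: no outgoing edges from {n33}; recursion stops.
Total rows emitted: 3.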